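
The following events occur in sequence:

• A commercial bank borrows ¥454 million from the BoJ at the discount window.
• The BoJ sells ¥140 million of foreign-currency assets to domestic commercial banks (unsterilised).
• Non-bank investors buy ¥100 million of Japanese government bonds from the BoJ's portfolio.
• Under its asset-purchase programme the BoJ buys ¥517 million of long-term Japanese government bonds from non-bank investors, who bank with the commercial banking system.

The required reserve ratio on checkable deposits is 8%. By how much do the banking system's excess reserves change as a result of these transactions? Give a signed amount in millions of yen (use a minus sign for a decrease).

+¥697.64 million

Discount-window loan ¥454 million: reserves +¥454M, deposits 0.
FX sale ¥140 million: reserves −¥140M, deposits 0.
Asset sale (to non-banks) ¥100 million: reserves −¥100M, deposits −¥100M.
Asset purchase (from non-banks) ¥517 million: reserves +¥517M, deposits +¥517M.
Totals: Δreserves = +¥731M, Δdeposits = +¥417M.
Δrequired reserves = 8% × +¥417M = +¥33.36M.
Δexcess reserves = Δreserves − Δrequired = +¥731M − (+¥33.36M) = +¥697.64 million.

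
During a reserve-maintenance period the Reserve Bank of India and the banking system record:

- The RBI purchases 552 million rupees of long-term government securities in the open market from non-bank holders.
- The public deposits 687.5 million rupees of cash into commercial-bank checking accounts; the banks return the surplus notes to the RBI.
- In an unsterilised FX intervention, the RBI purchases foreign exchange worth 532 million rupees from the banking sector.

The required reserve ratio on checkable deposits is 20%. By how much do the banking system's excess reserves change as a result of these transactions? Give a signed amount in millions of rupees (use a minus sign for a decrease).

Asset purchase (from non-banks) 552 million rupees: reserves +552M, deposits +552M.
Currency deposit 687.5 million rupees: reserves +687.5M, deposits +687.5M.
FX purchase 532 million rupees: reserves +532M, deposits 0.
Totals: Δreserves = +1771.5M, Δdeposits = +1239.5M.
Δrequired reserves = 20% × +1239.5M = +247.9M.
Δexcess reserves = Δreserves − Δrequired = +1771.5M − (+247.9M) = +1523.6 million.

+1523.6 million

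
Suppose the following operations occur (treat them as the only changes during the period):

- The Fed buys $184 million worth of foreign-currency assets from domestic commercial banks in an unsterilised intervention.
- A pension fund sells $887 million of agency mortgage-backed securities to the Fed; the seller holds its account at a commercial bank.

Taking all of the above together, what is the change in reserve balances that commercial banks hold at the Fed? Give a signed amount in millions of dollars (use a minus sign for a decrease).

FX purchase $184 million: the Fed pays by crediting reserve accounts → +$184M.
Asset purchase (from non-banks) $887 million: the Fed pays by crediting reserve accounts → +$887M.
Net: 184 + 887 = +$1071 million.

+$1071 million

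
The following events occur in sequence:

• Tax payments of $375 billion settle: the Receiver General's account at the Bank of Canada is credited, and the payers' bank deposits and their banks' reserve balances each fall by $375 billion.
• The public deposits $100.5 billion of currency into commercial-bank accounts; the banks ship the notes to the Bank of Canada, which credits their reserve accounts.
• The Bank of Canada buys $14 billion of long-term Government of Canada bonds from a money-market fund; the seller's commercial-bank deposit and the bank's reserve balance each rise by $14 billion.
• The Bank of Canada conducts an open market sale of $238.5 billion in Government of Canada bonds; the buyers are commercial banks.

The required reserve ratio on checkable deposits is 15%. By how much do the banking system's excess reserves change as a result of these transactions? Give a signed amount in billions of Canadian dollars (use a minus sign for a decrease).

Government account inflow $375 billion: reserves −$375B, deposits −$375B.
Currency deposit $100.5 billion: reserves +$100.5B, deposits +$100.5B.
Asset purchase (from non-banks) $14 billion: reserves +$14B, deposits +$14B.
OMO sale (to banks) $238.5 billion: reserves −$238.5B, deposits 0.
Totals: Δreserves = −$499B, Δdeposits = −$260.5B.
Δrequired reserves = 15% × −$260.5B = −$39.075B.
Δexcess reserves = Δreserves − Δrequired = −$499B − (−$39.075B) = -$459.925 billion.

-$459.925 billion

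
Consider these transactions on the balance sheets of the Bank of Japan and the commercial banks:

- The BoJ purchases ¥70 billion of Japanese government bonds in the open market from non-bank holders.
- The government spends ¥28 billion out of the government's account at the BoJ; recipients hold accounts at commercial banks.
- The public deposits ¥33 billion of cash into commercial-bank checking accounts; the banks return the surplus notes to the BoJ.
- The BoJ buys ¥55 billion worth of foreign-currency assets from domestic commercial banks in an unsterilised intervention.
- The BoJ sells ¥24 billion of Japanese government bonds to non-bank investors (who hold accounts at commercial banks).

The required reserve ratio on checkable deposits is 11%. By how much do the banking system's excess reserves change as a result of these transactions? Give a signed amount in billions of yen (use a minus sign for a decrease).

Asset purchase (from non-banks) ¥70 billion: reserves +¥70B, deposits +¥70B.
Government spending ¥28 billion: reserves +¥28B, deposits +¥28B.
Currency deposit ¥33 billion: reserves +¥33B, deposits +¥33B.
FX purchase ¥55 billion: reserves +¥55B, deposits 0.
Asset sale (to non-banks) ¥24 billion: reserves −¥24B, deposits −¥24B.
Totals: Δreserves = +¥162B, Δdeposits = +¥107B.
Δrequired reserves = 11% × +¥107B = +¥11.77B.
Δexcess reserves = Δreserves − Δrequired = +¥162B − (+¥11.77B) = +¥150.23 billion.

+¥150.23 billion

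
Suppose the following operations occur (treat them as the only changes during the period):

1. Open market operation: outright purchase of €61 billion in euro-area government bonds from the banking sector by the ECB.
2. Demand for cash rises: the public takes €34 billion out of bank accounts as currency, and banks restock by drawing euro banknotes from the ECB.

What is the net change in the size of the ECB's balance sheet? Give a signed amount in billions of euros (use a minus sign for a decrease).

OMO purchase (from banks) €61 billion: an ECB asset is acquired → +€61B.
Currency withdrawal €34 billion: only the composition of liabilities changes → 0.
Net: 61 + 0 = +€61 billion.

+€61 billion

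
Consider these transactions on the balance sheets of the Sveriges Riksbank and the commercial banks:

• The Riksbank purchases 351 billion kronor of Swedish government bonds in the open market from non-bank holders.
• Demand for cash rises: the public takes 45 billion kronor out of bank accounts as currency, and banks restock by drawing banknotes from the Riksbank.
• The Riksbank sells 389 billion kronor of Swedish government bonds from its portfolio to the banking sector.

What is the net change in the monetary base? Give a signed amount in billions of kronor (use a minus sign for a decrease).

Asset purchase (from non-banks) 351 billion kronor: Riksbank balance sheet expands → +351B.
Currency withdrawal 45 billion kronor: just a shift between currency and reserves — both are base money → 0.
OMO sale (to banks) 389 billion kronor: Riksbank balance sheet contracts → −389B.
Net: 351 + 0 − 389 = -38 billion.

-38 billion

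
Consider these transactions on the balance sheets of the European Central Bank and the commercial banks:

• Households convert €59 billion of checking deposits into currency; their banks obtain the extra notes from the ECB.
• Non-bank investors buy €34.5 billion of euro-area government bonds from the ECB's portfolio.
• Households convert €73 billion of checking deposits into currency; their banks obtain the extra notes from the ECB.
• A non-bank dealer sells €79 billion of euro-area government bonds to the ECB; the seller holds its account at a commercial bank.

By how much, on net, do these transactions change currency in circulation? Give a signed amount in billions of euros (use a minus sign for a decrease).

ECB balance sheet:
  Assets:      Securities +€44.5B
  Liabilities: Bank reserves −€87.5B, Currency in circulation +€132B
Commercial banking system:
  Assets:      Reserves at CB −€87.5B
  Liabilities: Checkable deposits −€87.5B
So the change in currency in circulation is +€132 billion.

+€132 billion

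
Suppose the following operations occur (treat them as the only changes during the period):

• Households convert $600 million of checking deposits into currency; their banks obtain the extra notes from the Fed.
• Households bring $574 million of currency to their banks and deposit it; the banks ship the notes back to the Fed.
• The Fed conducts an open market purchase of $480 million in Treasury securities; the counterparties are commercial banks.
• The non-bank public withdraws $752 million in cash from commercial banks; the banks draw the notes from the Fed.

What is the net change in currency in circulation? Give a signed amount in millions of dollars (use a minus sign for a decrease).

Currency withdrawal $600 million: notes leave the central bank → +$600M.
Currency deposit $574 million: notes return to the central bank → −$574M.
OMO purchase (from banks) $480 million: no currency enters or leaves circulation → 0.
Currency withdrawal $752 million: notes leave the central bank → +$752M.
Net: 600 − 574 + 0 + 752 = +$778 million.

+$778 million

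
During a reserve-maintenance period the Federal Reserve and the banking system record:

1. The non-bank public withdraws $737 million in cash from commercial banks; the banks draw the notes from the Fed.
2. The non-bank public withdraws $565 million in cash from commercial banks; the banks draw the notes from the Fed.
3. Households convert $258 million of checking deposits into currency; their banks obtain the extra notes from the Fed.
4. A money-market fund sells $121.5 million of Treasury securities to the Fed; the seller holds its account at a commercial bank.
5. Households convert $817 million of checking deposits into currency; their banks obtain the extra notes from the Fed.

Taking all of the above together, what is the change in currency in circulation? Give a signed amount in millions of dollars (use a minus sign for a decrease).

+$2377 million

Fed balance sheet:
  Assets:      Securities +$121.5M
  Liabilities: Bank reserves −$2255.5M, Currency in circulation +$2377M
So the change in currency in circulation is +$2377 million.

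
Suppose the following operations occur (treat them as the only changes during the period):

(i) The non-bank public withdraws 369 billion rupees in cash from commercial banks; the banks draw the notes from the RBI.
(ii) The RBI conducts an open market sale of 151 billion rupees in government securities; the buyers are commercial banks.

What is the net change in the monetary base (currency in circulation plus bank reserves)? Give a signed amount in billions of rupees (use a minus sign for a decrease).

Currency withdrawal 369 billion rupees: just a shift between currency and reserves — both are base money → 0.
OMO sale (to banks) 151 billion rupees: RBI balance sheet contracts → −151B.
Net: 0 − 151 = -151 billion.

-151 billion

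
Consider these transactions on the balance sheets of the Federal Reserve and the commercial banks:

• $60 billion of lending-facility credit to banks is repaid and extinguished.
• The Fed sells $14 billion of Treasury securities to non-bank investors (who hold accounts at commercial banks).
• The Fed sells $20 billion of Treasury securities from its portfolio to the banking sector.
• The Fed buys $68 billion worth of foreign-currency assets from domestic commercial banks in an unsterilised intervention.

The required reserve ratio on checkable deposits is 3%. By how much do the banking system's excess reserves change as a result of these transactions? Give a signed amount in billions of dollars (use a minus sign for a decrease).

-$25.58 billion

Discount-window repayment $60 billion: reserves −$60B, deposits 0.
Asset sale (to non-banks) $14 billion: reserves −$14B, deposits −$14B.
OMO sale (to banks) $20 billion: reserves −$20B, deposits 0.
FX purchase $68 billion: reserves +$68B, deposits 0.
Totals: Δreserves = −$26B, Δdeposits = −$14B.
Δrequired reserves = 3% × −$14B = −$0.42B.
Δexcess reserves = Δreserves − Δrequired = −$26B − (−$0.42B) = -$25.58 billion.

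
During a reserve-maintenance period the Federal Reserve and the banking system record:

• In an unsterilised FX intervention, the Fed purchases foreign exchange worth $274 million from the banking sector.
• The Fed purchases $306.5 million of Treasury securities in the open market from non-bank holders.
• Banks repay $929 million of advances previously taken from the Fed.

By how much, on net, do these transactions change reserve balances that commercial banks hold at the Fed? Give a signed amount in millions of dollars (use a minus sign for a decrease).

-$348.5 million

Fed balance sheet:
  Assets:      Securities +$306.5M, Loans to banks −$929M, Foreign assets +$274M
  Liabilities: Bank reserves −$348.5M
So the change in reserve balances that commercial banks hold at the Fed is -$348.5 million.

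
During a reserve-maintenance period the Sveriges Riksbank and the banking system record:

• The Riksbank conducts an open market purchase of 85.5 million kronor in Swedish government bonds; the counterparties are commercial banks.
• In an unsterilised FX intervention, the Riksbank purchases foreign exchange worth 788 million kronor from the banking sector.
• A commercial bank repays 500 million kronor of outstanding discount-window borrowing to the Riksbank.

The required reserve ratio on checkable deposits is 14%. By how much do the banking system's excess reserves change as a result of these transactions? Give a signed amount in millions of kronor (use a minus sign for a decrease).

+373.5 million

OMO purchase (from banks) 85.5 million kronor: reserves +85.5M, deposits 0.
FX purchase 788 million kronor: reserves +788M, deposits 0.
Discount-window repayment 500 million kronor: reserves −500M, deposits 0.
Totals: Δreserves = +373.5M, Δdeposits = 0.
Δrequired reserves = 14% × 0 = 0.
Δexcess reserves = Δreserves − Δrequired = +373.5M − (0) = +373.5 million.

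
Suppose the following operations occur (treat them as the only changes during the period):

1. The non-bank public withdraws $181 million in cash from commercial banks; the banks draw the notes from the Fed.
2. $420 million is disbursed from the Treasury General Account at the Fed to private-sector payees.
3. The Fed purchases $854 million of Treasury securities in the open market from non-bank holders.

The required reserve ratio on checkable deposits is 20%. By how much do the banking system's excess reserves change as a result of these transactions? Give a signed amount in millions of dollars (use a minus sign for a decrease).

Currency withdrawal $181 million: reserves −$181M, deposits −$181M.
Government spending $420 million: reserves +$420M, deposits +$420M.
Asset purchase (from non-banks) $854 million: reserves +$854M, deposits +$854M.
Totals: Δreserves = +$1093M, Δdeposits = +$1093M.
Δrequired reserves = 20% × +$1093M = +$218.6M.
Δexcess reserves = Δreserves − Δrequired = +$1093M − (+$218.6M) = +$874.4 million.

+$874.4 million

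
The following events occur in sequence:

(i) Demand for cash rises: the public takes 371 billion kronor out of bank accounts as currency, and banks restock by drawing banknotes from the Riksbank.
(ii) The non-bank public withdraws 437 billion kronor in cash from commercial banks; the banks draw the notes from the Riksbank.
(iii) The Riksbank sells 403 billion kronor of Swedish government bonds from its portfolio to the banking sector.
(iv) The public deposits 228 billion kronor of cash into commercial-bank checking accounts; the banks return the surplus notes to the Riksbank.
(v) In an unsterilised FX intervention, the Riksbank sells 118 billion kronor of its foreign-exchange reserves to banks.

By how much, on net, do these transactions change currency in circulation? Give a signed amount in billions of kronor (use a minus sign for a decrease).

+580 billion

Riksbank balance sheet:
  Assets:      Securities −403B, Foreign assets −118B
  Liabilities: Bank reserves −1101B, Currency in circulation +580B
Commercial banking system:
  Assets:      Reserves at CB −1101B, Securities +403B, Foreign assets +118B
  Liabilities: Checkable deposits −580B
So the change in currency in circulation is +580 billion.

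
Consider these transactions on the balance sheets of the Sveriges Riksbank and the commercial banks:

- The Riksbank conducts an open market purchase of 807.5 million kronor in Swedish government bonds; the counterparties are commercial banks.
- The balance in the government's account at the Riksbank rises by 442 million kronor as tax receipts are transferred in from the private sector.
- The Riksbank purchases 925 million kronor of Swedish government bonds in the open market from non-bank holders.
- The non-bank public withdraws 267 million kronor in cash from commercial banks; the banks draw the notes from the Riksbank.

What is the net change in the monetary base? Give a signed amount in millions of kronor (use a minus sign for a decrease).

OMO purchase (from banks) 807.5 million kronor: Riksbank balance sheet expands → +807.5M.
Government account inflow 442 million kronor: reserves shift to a non-base liability → −442M.
Asset purchase (from non-banks) 925 million kronor: Riksbank balance sheet expands → +925M.
Currency withdrawal 267 million kronor: just a shift between currency and reserves — both are base money → 0.
Net: 807.5 − 442 + 925 + 0 = +1290.5 million.

+1290.5 million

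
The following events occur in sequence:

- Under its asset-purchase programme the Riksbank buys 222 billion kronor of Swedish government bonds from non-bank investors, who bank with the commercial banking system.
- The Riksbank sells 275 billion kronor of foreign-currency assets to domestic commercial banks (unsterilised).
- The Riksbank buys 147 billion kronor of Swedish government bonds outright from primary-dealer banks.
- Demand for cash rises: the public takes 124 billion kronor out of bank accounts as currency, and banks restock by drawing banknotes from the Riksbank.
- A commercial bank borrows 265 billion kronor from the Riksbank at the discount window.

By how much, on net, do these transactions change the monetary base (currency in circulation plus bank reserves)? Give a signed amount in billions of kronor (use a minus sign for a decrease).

Riksbank balance sheet:
  Assets:      Securities +369B, Loans to banks +265B, Foreign assets −275B
  Liabilities: Bank reserves +235B, Currency in circulation +124B
Commercial banking system:
  Assets:      Reserves at CB +235B, Securities −147B, Foreign assets +275B
  Liabilities: Checkable deposits +98B, Borrowings from CB +265B
Monetary base = currency + reserves: +124B + (+235B) = +359 billion.

+359 billion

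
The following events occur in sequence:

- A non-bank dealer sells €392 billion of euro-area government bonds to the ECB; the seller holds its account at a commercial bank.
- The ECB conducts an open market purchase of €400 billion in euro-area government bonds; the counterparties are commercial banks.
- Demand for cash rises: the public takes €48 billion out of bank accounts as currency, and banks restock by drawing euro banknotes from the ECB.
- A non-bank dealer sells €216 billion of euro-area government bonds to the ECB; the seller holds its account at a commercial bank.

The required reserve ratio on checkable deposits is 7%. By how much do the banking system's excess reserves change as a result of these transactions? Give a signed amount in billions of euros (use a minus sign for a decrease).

Asset purchase (from non-banks) €392 billion: reserves +€392B, deposits +€392B.
OMO purchase (from banks) €400 billion: reserves +€400B, deposits 0.
Currency withdrawal €48 billion: reserves −€48B, deposits −€48B.
Asset purchase (from non-banks) €216 billion: reserves +€216B, deposits +€216B.
Totals: Δreserves = +€960B, Δdeposits = +€560B.
Δrequired reserves = 7% × +€560B = +€39.2B.
Δexcess reserves = Δreserves − Δrequired = +€960B − (+€39.2B) = +€920.8 billion.

+€920.8 billion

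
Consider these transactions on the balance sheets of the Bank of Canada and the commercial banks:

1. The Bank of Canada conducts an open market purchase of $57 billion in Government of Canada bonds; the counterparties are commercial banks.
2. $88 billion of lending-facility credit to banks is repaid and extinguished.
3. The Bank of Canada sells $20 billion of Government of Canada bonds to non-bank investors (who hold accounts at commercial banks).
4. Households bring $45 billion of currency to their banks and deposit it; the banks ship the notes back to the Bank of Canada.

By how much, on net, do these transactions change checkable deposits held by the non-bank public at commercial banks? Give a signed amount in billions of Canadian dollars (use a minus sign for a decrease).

Bank of Canada balance sheet:
  Assets:      Securities +$37B, Loans to banks −$88B
  Liabilities: Bank reserves −$6B, Currency in circulation −$45B
Commercial banking system:
  Assets:      Reserves at CB −$6B, Securities −$57B
  Liabilities: Checkable deposits +$25B, Borrowings from CB −$88B
So the change in checkable deposits held by the non-bank public at commercial banks is +$25 billion.

+$25 billion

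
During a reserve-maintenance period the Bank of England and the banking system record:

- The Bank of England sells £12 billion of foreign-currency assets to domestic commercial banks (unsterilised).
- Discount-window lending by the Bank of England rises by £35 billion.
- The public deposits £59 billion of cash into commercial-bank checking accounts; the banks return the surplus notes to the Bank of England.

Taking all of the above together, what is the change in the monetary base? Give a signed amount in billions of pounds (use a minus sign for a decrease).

+£23 billion

FX sale £12 billion: Bank of England balance sheet contracts → −£12B.
Discount-window loan £35 billion: Bank of England balance sheet expands → +£35B.
Currency deposit £59 billion: just a shift between currency and reserves — both are base money → 0.
Net: −12 + 35 + 0 = +£23 billion.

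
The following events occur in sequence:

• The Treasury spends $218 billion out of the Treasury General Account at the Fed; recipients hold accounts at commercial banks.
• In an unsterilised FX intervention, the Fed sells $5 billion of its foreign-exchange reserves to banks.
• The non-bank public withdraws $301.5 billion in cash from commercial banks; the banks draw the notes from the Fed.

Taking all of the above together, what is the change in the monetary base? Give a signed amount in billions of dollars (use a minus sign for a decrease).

Government spending $218 billion: a non-base liability converts back to reserves → +$218B.
FX sale $5 billion: Fed balance sheet contracts → −$5B.
Currency withdrawal $301.5 billion: just a shift between currency and reserves — both are base money → 0.
Net: 218 − 5 + 0 = +$213 billion.

+$213 billion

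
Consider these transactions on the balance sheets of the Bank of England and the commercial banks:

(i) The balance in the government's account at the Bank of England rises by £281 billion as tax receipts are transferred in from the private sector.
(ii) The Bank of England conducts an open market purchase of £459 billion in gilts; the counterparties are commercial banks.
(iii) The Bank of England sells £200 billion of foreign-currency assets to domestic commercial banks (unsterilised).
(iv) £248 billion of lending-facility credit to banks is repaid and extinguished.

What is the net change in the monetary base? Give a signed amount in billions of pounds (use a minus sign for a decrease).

Bank of England balance sheet:
  Assets:      Securities +£459B, Loans to banks −£248B, Foreign assets −£200B
  Liabilities: Bank reserves −£270B, Government deposits +£281B
Commercial banking system:
  Assets:      Reserves at CB −£270B, Securities −£459B, Foreign assets +£200B
  Liabilities: Checkable deposits −£281B, Borrowings from CB −£248B
Monetary base = currency + reserves: 0 + (−£270B) = -£270 billion.

-£270 billion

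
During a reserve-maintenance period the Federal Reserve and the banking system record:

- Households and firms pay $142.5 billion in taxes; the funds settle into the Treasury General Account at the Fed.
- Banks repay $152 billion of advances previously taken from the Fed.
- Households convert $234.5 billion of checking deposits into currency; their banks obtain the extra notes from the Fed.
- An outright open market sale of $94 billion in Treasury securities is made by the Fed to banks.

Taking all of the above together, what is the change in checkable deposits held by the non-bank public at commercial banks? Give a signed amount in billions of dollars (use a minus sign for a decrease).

Fed balance sheet:
  Assets:      Securities −$94B, Loans to banks −$152B
  Liabilities: Bank reserves −$623B, Currency in circulation +$234.5B, Government deposits +$142.5B
Commercial banking system:
  Assets:      Reserves at CB −$623B, Securities +$94B
  Liabilities: Checkable deposits −$377B, Borrowings from CB −$152B
So the change in checkable deposits held by the non-bank public at commercial banks is -$377 billion.

-$377 billion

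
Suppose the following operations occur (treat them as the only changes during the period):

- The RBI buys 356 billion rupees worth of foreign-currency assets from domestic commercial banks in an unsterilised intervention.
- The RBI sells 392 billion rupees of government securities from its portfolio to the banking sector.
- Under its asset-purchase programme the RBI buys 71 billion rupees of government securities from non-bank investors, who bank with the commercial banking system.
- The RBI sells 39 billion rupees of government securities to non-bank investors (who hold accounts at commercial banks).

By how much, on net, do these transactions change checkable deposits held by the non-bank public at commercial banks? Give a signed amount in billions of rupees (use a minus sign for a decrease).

FX purchase 356 billion rupees: the counterparty is a bank, so public deposits are unchanged → 0.
OMO sale (to banks) 392 billion rupees: the counterparty is a bank, so public deposits are unchanged → 0.
Asset purchase (from non-banks) 71 billion rupees: non-bank counterparties' bank balances rise → +71B.
Asset sale (to non-banks) 39 billion rupees: non-bank counterparties' bank balances fall → −39B.
Net: 0 + 0 + 71 − 39 = +32 billion.

+32 billion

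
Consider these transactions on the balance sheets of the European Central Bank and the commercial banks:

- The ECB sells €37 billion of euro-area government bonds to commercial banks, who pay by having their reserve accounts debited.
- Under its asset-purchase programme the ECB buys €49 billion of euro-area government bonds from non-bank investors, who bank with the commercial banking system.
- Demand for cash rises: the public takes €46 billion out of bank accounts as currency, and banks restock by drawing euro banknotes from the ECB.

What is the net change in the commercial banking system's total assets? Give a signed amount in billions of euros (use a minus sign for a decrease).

+€3 billion

OMO sale (to banks) €37 billion: just an asset swap on bank balance sheets → 0.
Asset purchase (from non-banks) €49 billion: bank balance sheets expand → +€49B.
Currency withdrawal €46 billion: bank balance sheets shrink → −€46B.
Net: 0 + 49 − 46 = +€3 billion.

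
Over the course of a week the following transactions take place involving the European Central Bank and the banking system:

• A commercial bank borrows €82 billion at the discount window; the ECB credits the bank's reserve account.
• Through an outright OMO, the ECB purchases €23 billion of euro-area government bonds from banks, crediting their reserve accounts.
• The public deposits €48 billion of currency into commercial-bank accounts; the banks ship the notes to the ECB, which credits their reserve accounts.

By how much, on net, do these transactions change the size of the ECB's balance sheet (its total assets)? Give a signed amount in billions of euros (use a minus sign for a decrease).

ECB balance sheet:
  Assets:      Securities +€23B, Loans to banks +€82B
  Liabilities: Bank reserves +€153B, Currency in circulation −€48B
Commercial banking system:
  Assets:      Reserves at CB +€153B, Securities −€23B
  Liabilities: Checkable deposits +€48B, Borrowings from CB +€82B
Change in total ECB assets = +€105 billion.

+€105 billion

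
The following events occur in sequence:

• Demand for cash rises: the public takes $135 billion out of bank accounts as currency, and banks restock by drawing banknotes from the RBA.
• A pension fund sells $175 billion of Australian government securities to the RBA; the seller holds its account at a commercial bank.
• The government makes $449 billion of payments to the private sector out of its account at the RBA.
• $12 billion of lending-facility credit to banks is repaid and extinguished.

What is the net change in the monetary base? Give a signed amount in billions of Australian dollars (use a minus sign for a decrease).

Currency withdrawal $135 billion: just a shift between currency and reserves — both are base money → 0.
Asset purchase (from non-banks) $175 billion: RBA balance sheet expands → +$175B.
Government spending $449 billion: a non-base liability converts back to reserves → +$449B.
Discount-window repayment $12 billion: RBA balance sheet contracts → −$12B.
Net: 0 + 175 + 449 − 12 = +$612 billion.

+$612 billion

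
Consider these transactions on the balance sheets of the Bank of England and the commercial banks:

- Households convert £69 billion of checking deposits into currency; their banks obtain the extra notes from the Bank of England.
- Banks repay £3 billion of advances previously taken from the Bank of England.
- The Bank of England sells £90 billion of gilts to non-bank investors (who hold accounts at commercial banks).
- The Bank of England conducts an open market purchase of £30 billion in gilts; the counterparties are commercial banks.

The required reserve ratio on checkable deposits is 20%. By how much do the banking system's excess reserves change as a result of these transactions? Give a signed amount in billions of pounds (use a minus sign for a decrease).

-£100.2 billion

Currency withdrawal £69 billion: reserves −£69B, deposits −£69B.
Discount-window repayment £3 billion: reserves −£3B, deposits 0.
Asset sale (to non-banks) £90 billion: reserves −£90B, deposits −£90B.
OMO purchase (from banks) £30 billion: reserves +£30B, deposits 0.
Totals: Δreserves = −£132B, Δdeposits = −£159B.
Δrequired reserves = 20% × −£159B = −£31.8B.
Δexcess reserves = Δreserves − Δrequired = −£132B − (−£31.8B) = -£100.2 billion.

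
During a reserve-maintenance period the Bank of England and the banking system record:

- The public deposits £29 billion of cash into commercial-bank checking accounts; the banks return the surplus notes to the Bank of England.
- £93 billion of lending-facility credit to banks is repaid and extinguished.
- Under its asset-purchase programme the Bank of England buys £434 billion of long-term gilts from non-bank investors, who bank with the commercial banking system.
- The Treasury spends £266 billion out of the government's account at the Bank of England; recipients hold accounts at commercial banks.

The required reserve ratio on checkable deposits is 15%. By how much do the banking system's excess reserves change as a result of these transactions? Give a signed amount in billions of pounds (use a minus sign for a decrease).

+£526.65 billion

Currency deposit £29 billion: reserves +£29B, deposits +£29B.
Discount-window repayment £93 billion: reserves −£93B, deposits 0.
Asset purchase (from non-banks) £434 billion: reserves +£434B, deposits +£434B.
Government spending £266 billion: reserves +£266B, deposits +£266B.
Totals: Δreserves = +£636B, Δdeposits = +£729B.
Δrequired reserves = 15% × +£729B = +£109.35B.
Δexcess reserves = Δreserves − Δrequired = +£636B − (+£109.35B) = +£526.65 billion.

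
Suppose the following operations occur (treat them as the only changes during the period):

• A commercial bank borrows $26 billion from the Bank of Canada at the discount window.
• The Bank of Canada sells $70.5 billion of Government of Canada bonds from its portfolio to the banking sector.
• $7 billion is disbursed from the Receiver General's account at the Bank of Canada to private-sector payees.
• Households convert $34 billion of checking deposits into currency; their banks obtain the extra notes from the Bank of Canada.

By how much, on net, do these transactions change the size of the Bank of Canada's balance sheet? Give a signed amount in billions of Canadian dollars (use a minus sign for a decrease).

-$44.5 billion

Bank of Canada balance sheet:
  Assets:      Securities −$70.5B, Loans to banks +$26B
  Liabilities: Bank reserves −$71.5B, Currency in circulation +$34B, Government deposits −$7B
Change in total Bank of Canada assets = -$44.5 billion.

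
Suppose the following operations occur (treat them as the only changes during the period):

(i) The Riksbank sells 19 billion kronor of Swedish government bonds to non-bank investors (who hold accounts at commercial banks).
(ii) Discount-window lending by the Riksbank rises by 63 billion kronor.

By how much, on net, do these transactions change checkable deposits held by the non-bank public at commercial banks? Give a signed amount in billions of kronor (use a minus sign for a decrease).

Riksbank balance sheet:
  Assets:      Securities −19B, Loans to banks +63B
  Liabilities: Bank reserves +44B
Commercial banking system:
  Assets:      Reserves at CB +44B
  Liabilities: Checkable deposits −19B, Borrowings from CB +63B
So the change in checkable deposits held by the non-bank public at commercial banks is -19 billion.

-19 billion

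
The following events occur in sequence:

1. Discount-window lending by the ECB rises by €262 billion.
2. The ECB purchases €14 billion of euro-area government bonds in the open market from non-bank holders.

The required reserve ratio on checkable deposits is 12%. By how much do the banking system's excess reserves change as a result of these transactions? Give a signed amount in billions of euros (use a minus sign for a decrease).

Discount-window loan €262 billion: reserves +€262B, deposits 0.
Asset purchase (from non-banks) €14 billion: reserves +€14B, deposits +€14B.
Totals: Δreserves = +€276B, Δdeposits = +€14B.
Δrequired reserves = 12% × +€14B = +€1.68B.
Δexcess reserves = Δreserves − Δrequired = +€276B − (+€1.68B) = +€274.32 billion.

+€274.32 billion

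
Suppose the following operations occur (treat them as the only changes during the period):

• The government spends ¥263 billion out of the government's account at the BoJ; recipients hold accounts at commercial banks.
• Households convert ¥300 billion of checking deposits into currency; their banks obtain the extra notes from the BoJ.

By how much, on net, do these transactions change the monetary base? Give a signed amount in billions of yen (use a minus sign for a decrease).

+¥263 billion

BoJ balance sheet:
  Assets:      no change
  Liabilities: Bank reserves −¥37B, Currency in circulation +¥300B, Government deposits −¥263B
Monetary base = currency + reserves: +¥300B + (−¥37B) = +¥263 billion.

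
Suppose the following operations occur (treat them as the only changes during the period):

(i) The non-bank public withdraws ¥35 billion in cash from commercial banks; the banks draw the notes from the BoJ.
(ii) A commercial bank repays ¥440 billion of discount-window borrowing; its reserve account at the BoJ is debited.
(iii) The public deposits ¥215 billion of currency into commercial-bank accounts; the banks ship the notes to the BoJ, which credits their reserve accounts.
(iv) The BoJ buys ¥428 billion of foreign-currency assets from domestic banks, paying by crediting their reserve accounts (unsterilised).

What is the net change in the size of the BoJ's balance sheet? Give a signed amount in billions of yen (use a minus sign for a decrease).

-¥12 billion

BoJ balance sheet:
  Assets:      Loans to banks −¥440B, Foreign assets +¥428B
  Liabilities: Bank reserves +¥168B, Currency in circulation −¥180B
Change in total BoJ assets = -¥12 billion.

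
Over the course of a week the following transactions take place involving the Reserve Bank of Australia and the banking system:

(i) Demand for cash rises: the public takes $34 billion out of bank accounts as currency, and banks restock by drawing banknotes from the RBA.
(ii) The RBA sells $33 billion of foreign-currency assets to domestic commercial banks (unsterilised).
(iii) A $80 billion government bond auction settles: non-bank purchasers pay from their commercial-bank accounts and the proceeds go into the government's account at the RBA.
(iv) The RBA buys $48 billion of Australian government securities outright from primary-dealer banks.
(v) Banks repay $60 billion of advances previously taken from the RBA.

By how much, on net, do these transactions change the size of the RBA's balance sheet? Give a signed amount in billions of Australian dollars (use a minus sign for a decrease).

Currency withdrawal $34 billion: only the composition of liabilities changes → 0.
FX sale $33 billion: an RBA asset is shed → −$33B.
Government account inflow $80 billion: only the composition of liabilities changes → 0.
OMO purchase (from banks) $48 billion: an RBA asset is acquired → +$48B.
Discount-window repayment $60 billion: an RBA asset is shed → −$60B.
Net: 0 − 33 + 0 + 48 − 60 = -$45 billion.

-$45 billion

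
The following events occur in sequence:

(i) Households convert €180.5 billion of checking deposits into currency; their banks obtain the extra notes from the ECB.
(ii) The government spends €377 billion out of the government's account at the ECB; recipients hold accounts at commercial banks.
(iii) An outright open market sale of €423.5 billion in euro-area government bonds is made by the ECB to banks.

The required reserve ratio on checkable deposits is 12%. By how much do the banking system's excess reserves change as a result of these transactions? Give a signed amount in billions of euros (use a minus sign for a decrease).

-€250.58 billion

Currency withdrawal €180.5 billion: reserves −€180.5B, deposits −€180.5B.
Government spending €377 billion: reserves +€377B, deposits +€377B.
OMO sale (to banks) €423.5 billion: reserves −€423.5B, deposits 0.
Totals: Δreserves = −€227B, Δdeposits = +€196.5B.
Δrequired reserves = 12% × +€196.5B = +€23.58B.
Δexcess reserves = Δreserves − Δrequired = −€227B − (+€23.58B) = -€250.58 billion.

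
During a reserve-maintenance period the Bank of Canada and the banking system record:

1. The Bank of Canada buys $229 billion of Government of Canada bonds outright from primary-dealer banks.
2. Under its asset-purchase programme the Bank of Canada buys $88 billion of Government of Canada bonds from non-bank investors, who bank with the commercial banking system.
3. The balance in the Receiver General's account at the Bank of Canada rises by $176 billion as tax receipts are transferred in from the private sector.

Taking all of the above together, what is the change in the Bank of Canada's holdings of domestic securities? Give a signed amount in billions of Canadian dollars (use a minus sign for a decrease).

Bank of Canada balance sheet:
  Assets:      Securities +$317B
  Liabilities: Bank reserves +$141B, Government deposits +$176B
So the change in the Bank of Canada's holdings of domestic securities is +$317 billion.

+$317 billion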